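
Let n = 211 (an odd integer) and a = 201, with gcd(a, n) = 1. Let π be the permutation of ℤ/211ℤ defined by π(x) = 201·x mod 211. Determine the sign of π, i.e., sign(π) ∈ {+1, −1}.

Start at x=107: 107 → 196 → 150 → 188 → 19 → 21 → 1 → … (one orbit).
π_201 has 15 disjoint cycles with lengths [15, 15, 15, 15, 15, 15, 15, 15, 15, 15, 15, 15, 15, 15, 1] on {0,…,210}.
Σ(ℓ_i−1) = 211−15 = 196; sign = (−1)^196 = +1.
Via Zolotarev, sign(π_{201}) = (201|211) = +1.

+1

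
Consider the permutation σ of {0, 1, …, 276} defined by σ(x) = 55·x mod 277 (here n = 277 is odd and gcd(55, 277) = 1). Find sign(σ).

+1

Trace 191: π^k(191) = [191, 256, 230, 185, 203, 85, 243] for k=0..6.
Decompose π into cycles: lengths [69, 69, 69, 69, 1] (5 cycles, including the fixed point 0).
With 5 cycles on 277 points, sign = (−1)^{277−5} = +1.
(55|277)_J = +1 (Zolotarev's lemma cross-check).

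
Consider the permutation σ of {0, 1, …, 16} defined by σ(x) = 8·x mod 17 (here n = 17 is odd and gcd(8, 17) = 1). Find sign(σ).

Trace 4: π^k(4) = [4, 15, 1, 8, 13, 2, 16] for k=0..6.
π_8 has 3 disjoint cycles with lengths [8, 8, 1] on {0,…,16}.
Σ(ℓ_i−1) = 17−3 = 14; sign = (−1)^14 = +1.

+1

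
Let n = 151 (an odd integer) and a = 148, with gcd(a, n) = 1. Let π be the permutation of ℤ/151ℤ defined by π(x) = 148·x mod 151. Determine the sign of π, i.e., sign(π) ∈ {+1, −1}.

Start at x=1: 1 → 148 → 9 → 124 → 81 → 59 → 125 → … (one orbit).
7 cycles of lengths [25, 25, 25, 25, 25, 25, 1].
151 − 7 = 144 transpositions; sign(π) = (−1)^144 = +1.

+1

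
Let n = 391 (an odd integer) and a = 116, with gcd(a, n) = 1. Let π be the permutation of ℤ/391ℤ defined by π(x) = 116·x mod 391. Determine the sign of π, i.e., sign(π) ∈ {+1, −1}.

-1

Start at x=185: 185 → 346 → 254 → 139 → 93 → 231 → 208 → … (one orbit).
Cycle lengths of π_116 on ℤ/391ℤ: [16, 16, 16, 16, 16, 16, 16, 16, 16, 16, 16, 16, 16, 16, 16, 16, 16, 16, 16, 16, 16, 16, 16, 1, 1, 1, 1, 1, 1, 1, 1, 1, 1, 1, 1, 1, 1, 1, 1, 1, 1, 1, 1, 1, 1, 1]; 46 cycles in total.
sign(π) = (−1)^{n − #cycles} = (−1)^{391−46} = (−1)^345 = -1.
Check: (116/391) = -1 by Zolotarev.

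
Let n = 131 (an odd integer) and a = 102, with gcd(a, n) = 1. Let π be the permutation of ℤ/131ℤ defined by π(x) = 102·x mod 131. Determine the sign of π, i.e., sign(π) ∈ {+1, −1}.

Orbit of 60 under x↦102x: [60, 94, 25, 61, 65, 80, 38]… (length divides ord_131(102)).
The orbit structure of x ↦ 102x mod 131: 3 orbits of sizes [65, 65, 1].
Σ(ℓ_i−1) = 131−3 = 128; sign = (−1)^128 = +1.

+1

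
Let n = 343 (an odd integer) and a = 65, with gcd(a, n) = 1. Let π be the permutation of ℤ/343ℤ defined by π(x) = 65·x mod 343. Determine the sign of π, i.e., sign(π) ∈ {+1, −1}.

+1

Trace 120: π^k(120) = [120, 254, 46, 246, 212, 60, 127] for k=0..6.
Decompose π into cycles: lengths [147, 147, 21, 21, 3, 3, 1] (7 cycles, including the fixed point 0).
Σ(ℓ_i−1) = 343−7 = 336; sign = (−1)^336 = +1.
Zolotarev: (65|343) = +1, matching the cycle-count sign.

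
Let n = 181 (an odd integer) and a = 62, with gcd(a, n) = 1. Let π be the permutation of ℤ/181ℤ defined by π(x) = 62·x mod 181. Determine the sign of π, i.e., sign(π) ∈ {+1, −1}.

Start at x=73: 73 → 1 → 62 → 43 → 132 → 39 → 65 → … (one orbit).
π_62 has 21 disjoint cycles with lengths [9, 9, 9, 9, 9, 9, 9, 9, 9, 9, 9, 9, 9, 9, 9, 9, 9, 9, 9, 9, 1] on {0,…,180}.
With 21 cycles on 181 points, sign = (−1)^{181−21} = +1.
Via Zolotarev, sign(π_{62}) = (62|181) = +1.

+1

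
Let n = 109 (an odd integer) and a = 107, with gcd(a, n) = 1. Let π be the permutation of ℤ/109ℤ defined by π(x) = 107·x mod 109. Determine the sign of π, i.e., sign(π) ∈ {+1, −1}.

-1

Start at x=32: 32 → 45 → 19 → 71 → 76 → 66 → 86 → … (one orbit).
Decompose π into cycles: lengths [36, 36, 36, 1] (4 cycles, including the fixed point 0).
With 4 cycles on 109 points, sign = (−1)^{109−4} = -1.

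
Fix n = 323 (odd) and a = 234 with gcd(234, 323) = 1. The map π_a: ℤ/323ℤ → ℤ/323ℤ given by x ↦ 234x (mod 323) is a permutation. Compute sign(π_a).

Trace 256: π^k(256) = [256, 149, 305, 310, 188, 64, 118] for k=0..6.
Cycle lengths of π_234 on ℤ/323ℤ: [36, 36, 36, 36, 36, 36, 36, 36, 9, 9, 4, 4, 4, 4, 1]; 15 cycles in total.
sign(π) = (−1)^{n − #cycles} = (−1)^{323−15} = (−1)^308 = +1.

+1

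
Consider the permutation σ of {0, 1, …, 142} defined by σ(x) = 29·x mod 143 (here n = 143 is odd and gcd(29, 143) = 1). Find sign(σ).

-1

Orbit of 29 under x↦29x: [29, 126, 79, 3, 87, 92, 94]… (length divides ord_143(29)).
Cycle type of π: 30×4 + 10 + 3×4 + 1; total 10 cycles.
n − c = 143 − 10 = 133; sign = (−1)^133 = -1.
Zolotarev: (29|143) = -1, matching the cycle-count sign.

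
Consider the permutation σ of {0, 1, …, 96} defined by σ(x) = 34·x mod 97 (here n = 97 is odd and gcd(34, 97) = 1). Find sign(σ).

Trace 19: π^k(19) = [19, 64, 42, 70, 52, 22, 69] for k=0..6.
Decompose π into cycles: lengths [32, 32, 32, 1] (4 cycles, including the fixed point 0).
Σ(ℓ_i−1) = 97−4 = 93; sign = (−1)^93 = -1.

-1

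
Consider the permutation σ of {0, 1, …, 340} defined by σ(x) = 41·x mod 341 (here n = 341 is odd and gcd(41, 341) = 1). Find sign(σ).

Orbit of 19 under x↦41x: [19, 97, 226, 59, 32, 289, 255]… (length divides ord_341(41)).
π_41 has 14 disjoint cycles with lengths [30, 30, 30, 30, 30, 30, 30, 30, 30, 30, 15, 15, 10, 1] on {0,…,340}.
Σ(ℓ_i−1) = 341−14 = 327; sign = (−1)^327 = -1.
Zolotarev: (41|341) = -1, matching the cycle-count sign.

-1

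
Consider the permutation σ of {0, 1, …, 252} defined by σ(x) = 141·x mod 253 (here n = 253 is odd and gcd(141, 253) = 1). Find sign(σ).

Start at x=190: 190 → 225 → 100 → 185 → 26 → 124 → 27 → … (one orbit).
π_141 has 9 disjoint cycles with lengths [55, 55, 55, 55, 11, 11, 5, 5, 1] on {0,…,252}.
With 9 cycles on 253 points, sign = (−1)^{253−9} = +1.
The Jacobi symbol (141|253) = +1 (Zolotarev) agrees.

+1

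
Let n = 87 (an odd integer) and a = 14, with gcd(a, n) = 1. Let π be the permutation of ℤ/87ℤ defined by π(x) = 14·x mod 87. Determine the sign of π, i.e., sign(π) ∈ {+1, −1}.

Start at x=22: 22 → 47 → 49 → 77 → 34 → 41 → 52 → … (one orbit).
Cycle lengths of π_14 on ℤ/87ℤ: [28, 28, 28, 2, 1]; 5 cycles in total.
n − c = 87 − 5 = 82; sign = (−1)^82 = +1.
The Jacobi symbol (14|87) = +1 (Zolotarev) agrees.

+1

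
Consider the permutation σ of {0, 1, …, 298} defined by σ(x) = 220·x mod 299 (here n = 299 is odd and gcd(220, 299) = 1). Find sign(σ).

Trace 144: π^k(144) = [144, 285, 209, 233, 131, 116, 105] for k=0..6.
Decompose π into cycles: lengths [22, 22, 22, 22, 22, 22, 22, 22, 22, 22, 22, 22, 11, 11, 2, 2, 2, 2, 2, 2, 1] (21 cycles, including the fixed point 0).
sign(π) = (−1)^{n − #cycles} = (−1)^{299−21} = (−1)^278 = +1.
Check: (220/299) = +1 by Zolotarev.

+1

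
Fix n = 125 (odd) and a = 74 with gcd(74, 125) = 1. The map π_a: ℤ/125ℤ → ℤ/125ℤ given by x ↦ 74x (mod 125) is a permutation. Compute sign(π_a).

Start at x=51: 51 → 24 → 26 → 49 → 1 → 74 → 101 → … (one orbit).
Decompose π into cycles: lengths [10, 10, 10, 10, 10, 10, 10, 10, 10, 10, 2, 2, 2, 2, 2, 2, 2, 2, 2, 2, 2, 2, 1] (23 cycles, including the fixed point 0).
sign(π) = (−1)^{n − #cycles} = (−1)^{125−23} = (−1)^102 = +1.
Via Zolotarev, sign(π_{74}) = (74|125) = +1.

+1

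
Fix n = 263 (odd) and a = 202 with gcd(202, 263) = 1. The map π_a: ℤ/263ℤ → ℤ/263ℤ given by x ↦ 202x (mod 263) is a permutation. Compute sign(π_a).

-1

Start at x=258: 258 → 42 → 68 → 60 → 22 → 236 → 69 → … (one orbit).
Cycle lengths of π_202 on ℤ/263ℤ: [262, 1]; 2 cycles in total.
n − c = 263 − 2 = 261; sign = (−1)^261 = -1.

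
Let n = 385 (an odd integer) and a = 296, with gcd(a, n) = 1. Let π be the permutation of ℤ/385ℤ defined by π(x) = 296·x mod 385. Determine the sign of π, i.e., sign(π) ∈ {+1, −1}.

-1

Start at x=351: 351 → 331 → 186 → 1 → 296 → 221 → 351 (one orbit).
Cycle lengths of π_296 on ℤ/385ℤ: [6, 6, 6, 6, 6, 6, 6, 6, 6, 6, 6, 6, 6, 6, 6, 6, 6, 6, 6, 6, 6, 6, 6, 6, 6, 6, 6, 6, 6, 6, 6, 6, 6, 6, 6, 6, 6, 6, 6, 6, 6, 6, 6, 6, 6, 6, 6, 6, 6, 6, 3, 3, 3, 3, 3, 3, 3, 3, 3, 3, 2, 2, 2, 2, 2, 2, 2, 2, 2, 2, 2, 2, 2, 2, 2, 2, 2, 2, 2, 2, 2, 2, 2, 2, 2, 1, 1, 1, 1, 1]; 90 cycles in total.
With 90 cycles on 385 points, sign = (−1)^{385−90} = -1.
(296|385)_J = -1 (Zolotarev's lemma cross-check).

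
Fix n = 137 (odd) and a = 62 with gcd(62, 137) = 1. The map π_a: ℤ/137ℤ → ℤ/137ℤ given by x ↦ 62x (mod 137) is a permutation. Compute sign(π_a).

Orbit of 102 under x↦62x: [102, 22, 131, 39, 89, 38, 27]… (length divides ord_137(62)).
Cycle lengths of π_62 on ℤ/137ℤ: [136, 1]; 2 cycles in total.
Σ(ℓ_i−1) = 137−2 = 135; sign = (−1)^135 = -1.

-1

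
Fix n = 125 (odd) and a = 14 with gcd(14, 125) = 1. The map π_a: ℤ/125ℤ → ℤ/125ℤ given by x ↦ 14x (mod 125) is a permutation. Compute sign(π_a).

+1

Start at x=39: 39 → 46 → 19 → 16 → 99 → 11 → 29 → … (one orbit).
Cycle type of π: 50×2 + 10×2 + 2×2 + 1; total 7 cycles.
With 7 cycles on 125 points, sign = (−1)^{125−7} = +1.
The Jacobi symbol (14|125) = +1 (Zolotarev) agrees.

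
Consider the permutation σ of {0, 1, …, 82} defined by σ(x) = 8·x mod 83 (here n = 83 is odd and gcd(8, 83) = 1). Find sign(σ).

Orbit of 28 under x↦8x: [28, 58, 49, 60, 65, 22, 10]… (length divides ord_83(8)).
The orbit structure of x ↦ 8x mod 83: 2 orbits of sizes [82, 1].
Σ(ℓ_i−1) = 83−2 = 81; sign = (−1)^81 = -1.
Check: (8/83) = -1 by Zolotarev.

-1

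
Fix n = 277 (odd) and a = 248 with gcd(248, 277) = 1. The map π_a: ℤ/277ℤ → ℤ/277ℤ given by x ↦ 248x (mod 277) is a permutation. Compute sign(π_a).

+1

Trace 69: π^k(69) = [69, 215, 136, 211, 252, 171, 27] for k=0..6.
The orbit structure of x ↦ 248x mod 277: 5 orbits of sizes [69, 69, 69, 69, 1].
Σ(ℓ_i−1) = 277−5 = 272; sign = (−1)^272 = +1.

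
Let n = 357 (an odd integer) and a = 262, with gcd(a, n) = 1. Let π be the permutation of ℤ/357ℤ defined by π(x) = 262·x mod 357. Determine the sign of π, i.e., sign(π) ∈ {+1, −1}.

Start at x=292: 292 → 106 → 283 → 247 → 97 → 67 → 61 → … (one orbit).
π_262 has 15 disjoint cycles with lengths [48, 48, 48, 48, 48, 48, 16, 16, 16, 6, 6, 6, 1, 1, 1] on {0,…,356}.
15 cycles on 357: each ℓ→(−1)^(ℓ−1), product (−1)^342 = +1.
Zolotarev: (262|357) = +1, matching the cycle-count sign.

+1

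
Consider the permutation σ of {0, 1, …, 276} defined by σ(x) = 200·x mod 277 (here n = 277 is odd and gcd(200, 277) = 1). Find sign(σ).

-1

Trace 26: π^k(26) = [26, 214, 142, 146, 115, 9, 138] for k=0..6.
Cycle lengths of π_200 on ℤ/277ℤ: [276, 1]; 2 cycles in total.
2 cycles on 277: each ℓ→(−1)^(ℓ−1), product (−1)^275 = -1.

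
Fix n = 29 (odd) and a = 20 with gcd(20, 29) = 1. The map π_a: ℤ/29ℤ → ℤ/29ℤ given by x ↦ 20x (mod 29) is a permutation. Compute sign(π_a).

+1

Trace 1: π^k(1) = [1, 20, 23, 25, 7, 24, 16] for k=0..6.
5 cycles of lengths [7, 7, 7, 7, 1].
With 5 cycles on 29 points, sign = (−1)^{29−5} = +1.
The Jacobi symbol (20|29) = +1 (Zolotarev) agrees.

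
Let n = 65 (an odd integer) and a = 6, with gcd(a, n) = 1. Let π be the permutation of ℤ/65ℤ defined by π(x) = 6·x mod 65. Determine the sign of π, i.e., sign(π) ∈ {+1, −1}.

Orbit of 6 under x↦6x: [6, 36, 21, 61, 41, 51, 46]… (length divides ord_65(6)).
10 cycles of lengths [12, 12, 12, 12, 12, 1, 1, 1, 1, 1].
sign(π) = (−1)^{n − #cycles} = (−1)^{65−10} = (−1)^55 = -1.
(6|65)_J = -1 (Zolotarev's lemma cross-check).

-1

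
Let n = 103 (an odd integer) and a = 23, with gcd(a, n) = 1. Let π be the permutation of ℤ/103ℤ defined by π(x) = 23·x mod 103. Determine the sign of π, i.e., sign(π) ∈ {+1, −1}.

Orbit of 23 under x↦23x: [23, 14, 13, 93, 79, 66, 76]… (length divides ord_103(23)).
Cycle lengths of π_23 on ℤ/103ℤ: [17, 17, 17, 17, 17, 17, 1]; 7 cycles in total.
103 − 7 = 96 transpositions; sign(π) = (−1)^96 = +1.
Check: (23/103) = +1 by Zolotarev.

+1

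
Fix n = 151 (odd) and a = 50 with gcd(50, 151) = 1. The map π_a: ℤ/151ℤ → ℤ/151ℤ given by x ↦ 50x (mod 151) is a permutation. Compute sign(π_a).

+1

Orbit of 1 under x↦50x: [1, 50, 84, 123, 110, 64, 29]… (length divides ord_151(50)).
7 cycles of lengths [25, 25, 25, 25, 25, 25, 1].
151 − 7 = 144 transpositions; sign(π) = (−1)^144 = +1.
The Jacobi symbol (50|151) = +1 (Zolotarev) agrees.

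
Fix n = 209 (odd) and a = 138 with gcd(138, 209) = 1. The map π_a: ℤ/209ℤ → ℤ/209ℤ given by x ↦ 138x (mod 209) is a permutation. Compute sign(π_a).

-1

Orbit of 82 under x↦138x: [82, 30, 169, 123, 45, 149, 80]… (length divides ord_209(138)).
Cycle type of π: 90×2 + 10 + 9×2 + 1; total 6 cycles.
Σ(ℓ_i−1) = 209−6 = 203; sign = (−1)^203 = -1.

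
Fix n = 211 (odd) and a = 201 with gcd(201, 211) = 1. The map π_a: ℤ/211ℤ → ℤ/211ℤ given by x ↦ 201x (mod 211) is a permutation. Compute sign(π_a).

Trace 14: π^k(14) = [14, 71, 134, 137, 107, 196, 150] for k=0..6.
Decompose π into cycles: lengths [15, 15, 15, 15, 15, 15, 15, 15, 15, 15, 15, 15, 15, 15, 1] (15 cycles, including the fixed point 0).
211 − 15 = 196 transpositions; sign(π) = (−1)^196 = +1.

+1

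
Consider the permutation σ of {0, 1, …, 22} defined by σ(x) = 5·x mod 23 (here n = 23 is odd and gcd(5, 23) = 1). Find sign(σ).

Start at x=13: 13 → 19 → 3 → 15 → 6 → 7 → 12 → … (one orbit).
π_5 has 2 disjoint cycles with lengths [22, 1] on {0,…,22}.
With 2 cycles on 23 points, sign = (−1)^{23−2} = -1.

-1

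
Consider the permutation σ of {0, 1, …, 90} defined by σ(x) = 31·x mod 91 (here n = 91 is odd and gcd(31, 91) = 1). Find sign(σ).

+1

Trace 1: π^k(1) = [1, 31, 51, 34, 53, 5, 64] for k=0..6.
Cycle lengths of π_31 on ℤ/91ℤ: [12, 12, 12, 12, 12, 12, 6, 4, 4, 4, 1]; 11 cycles in total.
sign(π) = (−1)^{n − #cycles} = (−1)^{91−11} = (−1)^80 = +1.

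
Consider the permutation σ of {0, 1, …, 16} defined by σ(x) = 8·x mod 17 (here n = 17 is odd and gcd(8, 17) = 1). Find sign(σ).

Trace 16: π^k(16) = [16, 9, 4, 15, 1, 8, 13] for k=0..6.
The orbit structure of x ↦ 8x mod 17: 3 orbits of sizes [8, 8, 1].
With 3 cycles on 17 points, sign = (−1)^{17−3} = +1.
(8|17)_J = +1 (Zolotarev's lemma cross-check).

+1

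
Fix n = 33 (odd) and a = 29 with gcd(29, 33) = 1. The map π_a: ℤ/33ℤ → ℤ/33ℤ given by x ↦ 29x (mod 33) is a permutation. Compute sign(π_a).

+1

Orbit of 8 under x↦29x: [8, 1, 29, 16, 2, 25, 32]… (length divides ord_33(29)).
5 cycles of lengths [10, 10, 10, 2, 1].
With 5 cycles on 33 points, sign = (−1)^{33−5} = +1.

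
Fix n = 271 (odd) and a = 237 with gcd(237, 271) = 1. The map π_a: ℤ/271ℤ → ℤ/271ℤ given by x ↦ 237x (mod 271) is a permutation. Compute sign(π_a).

-1

Start at x=261: 261 → 69 → 93 → 90 → 192 → 247 → 3 → … (one orbit).
Cycle type of π: 90×3 + 1; total 4 cycles.
n − c = 271 − 4 = 267; sign = (−1)^267 = -1.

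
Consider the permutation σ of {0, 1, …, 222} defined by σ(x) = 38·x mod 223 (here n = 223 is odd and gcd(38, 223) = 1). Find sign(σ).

Trace 212: π^k(212) = [212, 28, 172, 69, 169, 178, 74] for k=0..6.
π_38 has 3 disjoint cycles with lengths [111, 111, 1] on {0,…,222}.
n − c = 223 − 3 = 220; sign = (−1)^220 = +1.

+1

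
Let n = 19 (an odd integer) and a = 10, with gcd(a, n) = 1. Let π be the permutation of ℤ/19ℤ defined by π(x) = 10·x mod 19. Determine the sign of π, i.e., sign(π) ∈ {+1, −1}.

-1

Trace 2: π^k(2) = [2, 1, 10, 5, 12, 6, 3] for k=0..6.
Cycle type of π: 18 + 1; total 2 cycles.
19 − 2 = 17 transpositions; sign(π) = (−1)^17 = -1.
Zolotarev: (10|19) = -1, matching the cycle-count sign.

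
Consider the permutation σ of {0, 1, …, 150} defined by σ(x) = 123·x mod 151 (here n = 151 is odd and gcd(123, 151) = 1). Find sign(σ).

Start at x=127: 127 → 68 → 59 → 9 → 50 → 110 → 91 → … (one orbit).
Decompose π into cycles: lengths [25, 25, 25, 25, 25, 25, 1] (7 cycles, including the fixed point 0).
7 cycles on 151: each ℓ→(−1)^(ℓ−1), product (−1)^144 = +1.

+1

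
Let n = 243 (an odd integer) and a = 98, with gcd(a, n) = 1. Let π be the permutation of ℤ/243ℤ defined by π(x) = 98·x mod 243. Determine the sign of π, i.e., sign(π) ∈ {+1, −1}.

-1

Orbit of 179 under x↦98x: [179, 46, 134, 10, 8, 55, 44]… (length divides ord_243(98)).
Cycle type of π: 54×3 + 18×3 + 6×3 + 2×4 + 1; total 14 cycles.
14 cycles on 243: each ℓ→(−1)^(ℓ−1), product (−1)^229 = -1.
(98|243)_J = -1 (Zolotarev's lemma cross-check).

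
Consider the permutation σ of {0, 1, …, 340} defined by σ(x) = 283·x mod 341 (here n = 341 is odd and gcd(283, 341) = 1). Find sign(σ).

Start at x=126: 126 → 194 → 1 → 283 → 295 → 281 → 70 → … (one orbit).
π_283 has 38 disjoint cycles with lengths [10, 10, 10, 10, 10, 10, 10, 10, 10, 10, 10, 10, 10, 10, 10, 10, 10, 10, 10, 10, 10, 10, 10, 10, 10, 10, 10, 10, 10, 10, 10, 5, 5, 5, 5, 5, 5, 1] on {0,…,340}.
38 cycles on 341: each ℓ→(−1)^(ℓ−1), product (−1)^303 = -1.
Check: (283/341) = -1 by Zolotarev.

-1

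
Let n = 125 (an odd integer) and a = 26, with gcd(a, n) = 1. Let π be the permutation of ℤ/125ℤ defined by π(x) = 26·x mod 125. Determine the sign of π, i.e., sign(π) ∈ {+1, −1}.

Orbit of 101 under x↦26x: [101, 1, 26, 51, 76]… (length divides ord_125(26)).
45 cycles of lengths [5, 5, 5, 5, 5, 5, 5, 5, 5, 5, 5, 5, 5, 5, 5, 5, 5, 5, 5, 5, 1, 1, 1, 1, 1, 1, 1, 1, 1, 1, 1, 1, 1, 1, 1, 1, 1, 1, 1, 1, 1, 1, 1, 1, 1].
125 − 45 = 80 transpositions; sign(π) = (−1)^80 = +1.
Zolotarev: (26|125) = +1, matching the cycle-count sign.

+1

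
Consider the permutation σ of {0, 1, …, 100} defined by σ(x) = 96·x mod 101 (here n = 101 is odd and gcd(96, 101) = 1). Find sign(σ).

Trace 54: π^k(54) = [54, 33, 37, 17, 16, 21, 97] for k=0..6.
Decompose π into cycles: lengths [50, 50, 1] (3 cycles, including the fixed point 0).
3 cycles on 101: each ℓ→(−1)^(ℓ−1), product (−1)^98 = +1.
(96|101)_J = +1 (Zolotarev's lemma cross-check).

+1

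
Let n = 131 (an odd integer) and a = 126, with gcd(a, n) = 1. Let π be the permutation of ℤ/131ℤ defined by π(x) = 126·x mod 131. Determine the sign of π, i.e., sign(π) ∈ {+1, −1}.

Start at x=11: 11 → 76 → 13 → 66 → 63 → 78 → 3 → … (one orbit).
Cycle lengths of π_126 on ℤ/131ℤ: [130, 1]; 2 cycles in total.
2 cycles on 131: each ℓ→(−1)^(ℓ−1), product (−1)^129 = -1.
(126|131)_J = -1 (Zolotarev's lemma cross-check).

-1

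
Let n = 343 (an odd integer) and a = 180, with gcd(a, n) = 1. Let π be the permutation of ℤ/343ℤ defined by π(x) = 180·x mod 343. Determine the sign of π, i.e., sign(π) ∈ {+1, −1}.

Orbit of 222 under x↦180x: [222, 172, 90, 79, 157, 134, 110]… (length divides ord_343(180)).
The orbit structure of x ↦ 180x mod 343: 4 orbits of sizes [294, 42, 6, 1].
sign(π) = (−1)^{n − #cycles} = (−1)^{343−4} = (−1)^339 = -1.

-1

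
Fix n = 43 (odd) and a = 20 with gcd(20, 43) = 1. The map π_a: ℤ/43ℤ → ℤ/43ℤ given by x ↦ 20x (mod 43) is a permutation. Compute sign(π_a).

-1

Orbit of 38 under x↦20x: [38, 29, 21, 33, 15, 42, 23]… (length divides ord_43(20)).
Cycle type of π: 42 + 1; total 2 cycles.
2 cycles on 43: each ℓ→(−1)^(ℓ−1), product (−1)^41 = -1.
Check: (20/43) = -1 by Zolotarev.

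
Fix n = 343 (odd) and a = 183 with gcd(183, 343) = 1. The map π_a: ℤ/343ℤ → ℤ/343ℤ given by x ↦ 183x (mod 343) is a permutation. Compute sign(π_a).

+1

Start at x=176: 176 → 309 → 295 → 134 → 169 → 57 → 141 → … (one orbit).
Decompose π into cycles: lengths [49, 49, 49, 49, 49, 49, 7, 7, 7, 7, 7, 7, 1, 1, 1, 1, 1, 1, 1] (19 cycles, including the fixed point 0).
Σ(ℓ_i−1) = 343−19 = 324; sign = (−1)^324 = +1.
Check: (183/343) = +1 by Zolotarev.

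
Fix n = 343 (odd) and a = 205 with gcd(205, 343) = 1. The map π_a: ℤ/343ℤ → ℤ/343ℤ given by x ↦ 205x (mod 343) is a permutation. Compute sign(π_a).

Orbit of 102 under x↦205x: [102, 330, 79, 74, 78, 212, 242]… (length divides ord_343(205)).
π_205 has 7 disjoint cycles with lengths [147, 147, 21, 21, 3, 3, 1] on {0,…,342}.
Σ(ℓ_i−1) = 343−7 = 336; sign = (−1)^336 = +1.
(205|343)_J = +1 (Zolotarev's lemma cross-check).

+1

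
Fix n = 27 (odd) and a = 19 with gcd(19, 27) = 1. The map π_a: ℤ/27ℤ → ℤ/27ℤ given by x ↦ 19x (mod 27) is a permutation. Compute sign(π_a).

+1

Start at x=1: 1 → 19 → 10 → 1 (one orbit).
The orbit structure of x ↦ 19x mod 27: 15 orbits of sizes [3, 3, 3, 3, 3, 3, 1, 1, 1, 1, 1, 1, 1, 1, 1].
27 − 15 = 12 transpositions; sign(π) = (−1)^12 = +1.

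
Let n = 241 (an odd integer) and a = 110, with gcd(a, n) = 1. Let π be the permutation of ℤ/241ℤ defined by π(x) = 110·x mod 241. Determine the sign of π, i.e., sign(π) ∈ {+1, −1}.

-1

Trace 222: π^k(222) = [222, 79, 14, 94, 218, 121, 55] for k=0..6.
Decompose π into cycles: lengths [240, 1] (2 cycles, including the fixed point 0).
With 2 cycles on 241 points, sign = (−1)^{241−2} = -1.
Via Zolotarev, sign(π_{110}) = (110|241) = -1.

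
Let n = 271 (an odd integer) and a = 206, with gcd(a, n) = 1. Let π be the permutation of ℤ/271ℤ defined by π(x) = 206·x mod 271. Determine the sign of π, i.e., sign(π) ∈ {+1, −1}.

Trace 88: π^k(88) = [88, 242, 259, 238, 248, 140, 114] for k=0..6.
The orbit structure of x ↦ 206x mod 271: 11 orbits of sizes [27, 27, 27, 27, 27, 27, 27, 27, 27, 27, 1].
sign(π) = (−1)^{n − #cycles} = (−1)^{271−11} = (−1)^260 = +1.

+1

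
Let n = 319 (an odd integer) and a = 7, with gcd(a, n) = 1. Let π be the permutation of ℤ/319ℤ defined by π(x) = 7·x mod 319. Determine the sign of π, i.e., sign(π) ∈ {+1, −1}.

Trace 94: π^k(94) = [94, 20, 140, 23, 161, 170, 233] for k=0..6.
The orbit structure of x ↦ 7x mod 319: 10 orbits of sizes [70, 70, 70, 70, 10, 7, 7, 7, 7, 1].
319 − 10 = 309 transpositions; sign(π) = (−1)^309 = -1.
Check: (7/319) = -1 by Zolotarev.

-1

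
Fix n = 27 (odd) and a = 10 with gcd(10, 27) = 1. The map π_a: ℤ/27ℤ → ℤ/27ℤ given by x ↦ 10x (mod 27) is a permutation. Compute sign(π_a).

Trace 19: π^k(19) = [19, 1, 10] for k=0..2.
The orbit structure of x ↦ 10x mod 27: 15 orbits of sizes [3, 3, 3, 3, 3, 3, 1, 1, 1, 1, 1, 1, 1, 1, 1].
n − c = 27 − 15 = 12; sign = (−1)^12 = +1.

+1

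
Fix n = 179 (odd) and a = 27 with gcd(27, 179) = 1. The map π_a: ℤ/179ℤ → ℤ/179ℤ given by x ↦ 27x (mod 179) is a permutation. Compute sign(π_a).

+1

Trace 161: π^k(161) = [161, 51, 124, 126, 1, 27, 13] for k=0..6.
Cycle type of π: 89×2 + 1; total 3 cycles.
Σ(ℓ_i−1) = 179−3 = 176; sign = (−1)^176 = +1.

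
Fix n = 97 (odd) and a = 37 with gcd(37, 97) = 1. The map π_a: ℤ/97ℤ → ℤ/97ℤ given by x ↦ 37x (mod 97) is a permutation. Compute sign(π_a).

-1

Trace 61: π^k(61) = [61, 26, 89, 92, 9, 42, 2] for k=0..6.
2 cycles of lengths [96, 1].
n − c = 97 − 2 = 95; sign = (−1)^95 = -1.
(37|97)_J = -1 (Zolotarev's lemma cross-check).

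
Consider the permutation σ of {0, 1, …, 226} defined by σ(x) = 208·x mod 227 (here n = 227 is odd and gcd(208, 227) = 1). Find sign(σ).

-1

Start at x=69: 69 → 51 → 166 → 24 → 225 → 38 → 186 → … (one orbit).
Cycle type of π: 226 + 1; total 2 cycles.
2 cycles on 227: each ℓ→(−1)^(ℓ−1), product (−1)^225 = -1.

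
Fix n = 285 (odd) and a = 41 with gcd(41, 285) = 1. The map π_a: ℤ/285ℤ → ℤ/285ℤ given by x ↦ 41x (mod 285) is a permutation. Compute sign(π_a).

+1

Orbit of 236 under x↦41x: [236, 271, 281, 121, 116, 196, 56]… (length divides ord_285(41)).
π_41 has 25 disjoint cycles with lengths [18, 18, 18, 18, 18, 18, 18, 18, 18, 18, 18, 18, 18, 18, 18, 2, 2, 2, 2, 2, 1, 1, 1, 1, 1] on {0,…,284}.
sign(π) = (−1)^{n − #cycles} = (−1)^{285−25} = (−1)^260 = +1.
The Jacobi symbol (41|285) = +1 (Zolotarev) agrees.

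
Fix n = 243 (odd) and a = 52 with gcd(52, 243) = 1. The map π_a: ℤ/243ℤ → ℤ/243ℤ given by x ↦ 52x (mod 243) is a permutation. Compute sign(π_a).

Start at x=214: 214 → 193 → 73 → 151 → 76 → 64 → 169 → … (one orbit).
Cycle type of π: 81×2 + 27×2 + 9×2 + 3×2 + 1×3; total 11 cycles.
With 11 cycles on 243 points, sign = (−1)^{243−11} = +1.
The Jacobi symbol (52|243) = +1 (Zolotarev) agrees.

+1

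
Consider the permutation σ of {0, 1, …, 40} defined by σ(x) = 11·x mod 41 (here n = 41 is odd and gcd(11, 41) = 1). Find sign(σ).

-1

Orbit of 27 under x↦11x: [27, 10, 28, 21, 26, 40, 30]… (length divides ord_41(11)).
The orbit structure of x ↦ 11x mod 41: 2 orbits of sizes [40, 1].
sign(π) = (−1)^{n − #cycles} = (−1)^{41−2} = (−1)^39 = -1.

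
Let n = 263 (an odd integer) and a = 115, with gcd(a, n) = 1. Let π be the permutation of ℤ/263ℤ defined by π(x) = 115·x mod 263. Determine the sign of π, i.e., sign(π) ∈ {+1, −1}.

Trace 161: π^k(161) = [161, 105, 240, 248, 116, 190, 21] for k=0..6.
The orbit structure of x ↦ 115x mod 263: 2 orbits of sizes [262, 1].
2 cycles on 263: each ℓ→(−1)^(ℓ−1), product (−1)^261 = -1.
Check: (115/263) = -1 by Zolotarev.

-1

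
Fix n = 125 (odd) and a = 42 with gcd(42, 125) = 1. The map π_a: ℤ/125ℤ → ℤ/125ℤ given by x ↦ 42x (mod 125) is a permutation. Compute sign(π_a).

Start at x=27: 27 → 9 → 3 → 1 → 42 → 14 → 88 → … (one orbit).
The orbit structure of x ↦ 42x mod 125: 4 orbits of sizes [100, 20, 4, 1].
Σ(ℓ_i−1) = 125−4 = 121; sign = (−1)^121 = -1.
Check: (42/125) = -1 by Zolotarev.

-1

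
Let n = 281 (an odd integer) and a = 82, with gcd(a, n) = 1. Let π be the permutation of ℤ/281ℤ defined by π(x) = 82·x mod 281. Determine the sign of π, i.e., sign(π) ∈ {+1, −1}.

-1

Start at x=96: 96 → 4 → 47 → 201 → 184 → 195 → 254 → … (one orbit).
π_82 has 2 disjoint cycles with lengths [280, 1] on {0,…,280}.
With 2 cycles on 281 points, sign = (−1)^{281−2} = -1.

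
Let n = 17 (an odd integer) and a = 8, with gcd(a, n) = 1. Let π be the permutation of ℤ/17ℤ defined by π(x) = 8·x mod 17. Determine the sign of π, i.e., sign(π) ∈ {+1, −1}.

+1

Start at x=8: 8 → 13 → 2 → 16 → 9 → 4 → 15 → … (one orbit).
Cycle lengths of π_8 on ℤ/17ℤ: [8, 8, 1]; 3 cycles in total.
n − c = 17 − 3 = 14; sign = (−1)^14 = +1.
Check: (8/17) = +1 by Zolotarev.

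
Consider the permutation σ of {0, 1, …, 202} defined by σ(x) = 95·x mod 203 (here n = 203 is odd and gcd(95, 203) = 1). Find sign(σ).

Start at x=74: 74 → 128 → 183 → 130 → 170 → 113 → 179 → … (one orbit).
Decompose π into cycles: lengths [84, 84, 28, 3, 3, 1] (6 cycles, including the fixed point 0).
6 cycles on 203: each ℓ→(−1)^(ℓ−1), product (−1)^197 = -1.

-1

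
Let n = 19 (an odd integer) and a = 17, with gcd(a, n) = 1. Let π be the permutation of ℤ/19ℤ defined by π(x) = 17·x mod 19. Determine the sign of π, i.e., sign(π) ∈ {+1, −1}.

+1

Trace 7: π^k(7) = [7, 5, 9, 1, 17, 4, 11] for k=0..6.
Cycle type of π: 9×2 + 1; total 3 cycles.
19 − 3 = 16 transpositions; sign(π) = (−1)^16 = +1.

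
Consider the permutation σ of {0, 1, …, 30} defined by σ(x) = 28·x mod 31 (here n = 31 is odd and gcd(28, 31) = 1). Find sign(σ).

+1

Trace 14: π^k(14) = [14, 20, 2, 25, 18, 8, 7] for k=0..6.
The orbit structure of x ↦ 28x mod 31: 3 orbits of sizes [15, 15, 1].
3 cycles on 31: each ℓ→(−1)^(ℓ−1), product (−1)^28 = +1.
(28|31)_J = +1 (Zolotarev's lemma cross-check).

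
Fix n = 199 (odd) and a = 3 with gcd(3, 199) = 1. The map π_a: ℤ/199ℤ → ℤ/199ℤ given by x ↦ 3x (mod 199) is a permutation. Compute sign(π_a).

-1

Start at x=134: 134 → 4 → 12 → 36 → 108 → 125 → 176 → … (one orbit).
Cycle type of π: 198 + 1; total 2 cycles.
n − c = 199 − 2 = 197; sign = (−1)^197 = -1.
The Jacobi symbol (3|199) = -1 (Zolotarev) agrees.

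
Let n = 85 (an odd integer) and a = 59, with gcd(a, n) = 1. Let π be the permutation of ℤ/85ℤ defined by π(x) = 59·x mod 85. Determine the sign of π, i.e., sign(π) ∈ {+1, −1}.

+1

Orbit of 9 under x↦59x: [9, 21, 49, 1, 59, 81, 19]… (length divides ord_85(59)).
The orbit structure of x ↦ 59x mod 85: 13 orbits of sizes [8, 8, 8, 8, 8, 8, 8, 8, 8, 8, 2, 2, 1].
13 cycles on 85: each ℓ→(−1)^(ℓ−1), product (−1)^72 = +1.
(59|85)_J = +1 (Zolotarev's lemma cross-check).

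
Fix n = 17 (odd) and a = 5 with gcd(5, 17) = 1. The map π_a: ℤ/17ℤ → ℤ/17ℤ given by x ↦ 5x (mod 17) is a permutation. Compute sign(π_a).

Orbit of 15 under x↦5x: [15, 7, 1, 5, 8, 6, 13]… (length divides ord_17(5)).
π_5 has 2 disjoint cycles with lengths [16, 1] on {0,…,16}.
Σ(ℓ_i−1) = 17−2 = 15; sign = (−1)^15 = -1.
(5|17)_J = -1 (Zolotarev's lemma cross-check).

-1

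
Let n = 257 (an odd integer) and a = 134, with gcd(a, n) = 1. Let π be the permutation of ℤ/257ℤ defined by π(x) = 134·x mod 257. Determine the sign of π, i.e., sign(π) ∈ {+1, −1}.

Trace 225: π^k(225) = [225, 81, 60, 73, 16, 88, 227] for k=0..6.
The orbit structure of x ↦ 134x mod 257: 5 orbits of sizes [64, 64, 64, 64, 1].
sign(π) = (−1)^{n − #cycles} = (−1)^{257−5} = (−1)^252 = +1.
Check: (134/257) = +1 by Zolotarev.

+1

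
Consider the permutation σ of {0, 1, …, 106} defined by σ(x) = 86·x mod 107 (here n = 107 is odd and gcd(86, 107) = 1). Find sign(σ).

Trace 14: π^k(14) = [14, 27, 75, 30, 12, 69, 49] for k=0..6.
The orbit structure of x ↦ 86x mod 107: 3 orbits of sizes [53, 53, 1].
3 cycles on 107: each ℓ→(−1)^(ℓ−1), product (−1)^104 = +1.
The Jacobi symbol (86|107) = +1 (Zolotarev) agrees.

+1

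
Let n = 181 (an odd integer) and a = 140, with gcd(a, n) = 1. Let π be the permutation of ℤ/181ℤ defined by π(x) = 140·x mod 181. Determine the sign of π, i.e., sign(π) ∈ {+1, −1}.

-1

Trace 11: π^k(11) = [11, 92, 29, 78, 60, 74, 43] for k=0..6.
π_140 has 2 disjoint cycles with lengths [180, 1] on {0,…,180}.
n − c = 181 − 2 = 179; sign = (−1)^179 = -1.
(140|181)_J = -1 (Zolotarev's lemma cross-check).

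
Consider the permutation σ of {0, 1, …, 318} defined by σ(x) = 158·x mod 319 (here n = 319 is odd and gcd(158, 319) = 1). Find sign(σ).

Orbit of 91 under x↦158x: [91, 23, 125, 291, 42, 256, 254]… (length divides ord_319(158)).
π_158 has 9 disjoint cycles with lengths [70, 70, 70, 70, 14, 14, 5, 5, 1] on {0,…,318}.
sign(π) = (−1)^{n − #cycles} = (−1)^{319−9} = (−1)^310 = +1.
Zolotarev: (158|319) = +1, matching the cycle-count sign.

+1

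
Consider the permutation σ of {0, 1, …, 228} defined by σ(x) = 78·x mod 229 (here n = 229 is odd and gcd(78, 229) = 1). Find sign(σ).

+1

Orbit of 57 under x↦78x: [57, 95, 82, 213, 126, 210, 121]… (length divides ord_229(78)).
Cycle lengths of π_78 on ℤ/229ℤ: [114, 114, 1]; 3 cycles in total.
With 3 cycles on 229 points, sign = (−1)^{229−3} = +1.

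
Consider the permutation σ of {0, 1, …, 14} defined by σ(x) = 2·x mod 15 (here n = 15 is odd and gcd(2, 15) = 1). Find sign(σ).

Start at x=2: 2 → 4 → 8 → 1 → 2 (one orbit).
The orbit structure of x ↦ 2x mod 15: 5 orbits of sizes [4, 4, 4, 2, 1].
15 − 5 = 10 transpositions; sign(π) = (−1)^10 = +1.
Via Zolotarev, sign(π_{2}) = (2|15) = +1.

+1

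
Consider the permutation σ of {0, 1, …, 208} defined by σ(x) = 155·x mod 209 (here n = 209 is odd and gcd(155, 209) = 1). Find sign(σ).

Trace 89: π^k(89) = [89, 1, 155, 199, 122, 100, 34] for k=0..6.
π_155 has 22 disjoint cycles with lengths [18, 18, 18, 18, 18, 18, 18, 18, 18, 18, 18, 1, 1, 1, 1, 1, 1, 1, 1, 1, 1, 1] on {0,…,208}.
With 22 cycles on 209 points, sign = (−1)^{209−22} = -1.
Via Zolotarev, sign(π_{155}) = (155|209) = -1.

-1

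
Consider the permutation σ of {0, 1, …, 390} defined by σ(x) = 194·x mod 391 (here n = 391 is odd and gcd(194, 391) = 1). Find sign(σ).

+1

Orbit of 296 under x↦194x: [296, 338, 275, 174, 130, 196, 97]… (length divides ord_391(194)).
The orbit structure of x ↦ 194x mod 391: 5 orbits of sizes [176, 176, 22, 16, 1].
Σ(ℓ_i−1) = 391−5 = 386; sign = (−1)^386 = +1.
Zolotarev: (194|391) = +1, matching the cycle-count sign.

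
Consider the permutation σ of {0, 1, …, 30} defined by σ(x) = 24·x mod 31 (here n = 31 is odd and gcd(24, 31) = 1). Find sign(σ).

-1

Trace 20: π^k(20) = [20, 15, 19, 22, 1, 24, 18] for k=0..6.
π_24 has 2 disjoint cycles with lengths [30, 1] on {0,…,30}.
sign(π) = (−1)^{n − #cycles} = (−1)^{31−2} = (−1)^29 = -1.
Via Zolotarev, sign(π_{24}) = (24|31) = -1.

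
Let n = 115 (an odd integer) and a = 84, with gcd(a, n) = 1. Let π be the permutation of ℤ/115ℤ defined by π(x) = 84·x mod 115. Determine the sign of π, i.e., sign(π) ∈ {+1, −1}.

Trace 36: π^k(36) = [36, 34, 96, 14, 26, 114, 31] for k=0..6.
Decompose π into cycles: lengths [22, 22, 22, 22, 22, 2, 2, 1] (8 cycles, including the fixed point 0).
Σ(ℓ_i−1) = 115−8 = 107; sign = (−1)^107 = -1.
(84|115)_J = -1 (Zolotarev's lemma cross-check).

-1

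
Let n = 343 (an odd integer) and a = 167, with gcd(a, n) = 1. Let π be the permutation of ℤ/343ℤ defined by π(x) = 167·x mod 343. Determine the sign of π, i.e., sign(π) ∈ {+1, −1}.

Orbit of 15 under x↦167x: [15, 104, 218, 48, 127, 286, 85]… (length divides ord_343(167)).
π_167 has 10 disjoint cycles with lengths [98, 98, 98, 14, 14, 14, 2, 2, 2, 1] on {0,…,342}.
With 10 cycles on 343 points, sign = (−1)^{343−10} = -1.

-1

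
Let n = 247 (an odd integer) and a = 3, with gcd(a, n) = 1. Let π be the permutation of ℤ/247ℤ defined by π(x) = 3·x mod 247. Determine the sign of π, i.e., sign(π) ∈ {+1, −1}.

-1

Start at x=48: 48 → 144 → 185 → 61 → 183 → 55 → 165 → … (one orbit).
π_3 has 18 disjoint cycles with lengths [18, 18, 18, 18, 18, 18, 18, 18, 18, 18, 18, 18, 18, 3, 3, 3, 3, 1] on {0,…,246}.
Σ(ℓ_i−1) = 247−18 = 229; sign = (−1)^229 = -1.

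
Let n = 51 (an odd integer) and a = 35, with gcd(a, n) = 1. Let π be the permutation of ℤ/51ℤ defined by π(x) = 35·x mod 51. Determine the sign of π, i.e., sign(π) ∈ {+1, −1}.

Trace 35: π^k(35) = [35, 1] for k=0..1.
Cycle type of π: 2×17 + 1×17; total 34 cycles.
sign(π) = (−1)^{n − #cycles} = (−1)^{51−34} = (−1)^17 = -1.

-1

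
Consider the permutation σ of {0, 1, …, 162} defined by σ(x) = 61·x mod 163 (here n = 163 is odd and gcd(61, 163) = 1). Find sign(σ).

Trace 22: π^k(22) = [22, 38, 36, 77, 133, 126, 25] for k=0..6.
Cycle lengths of π_61 on ℤ/163ℤ: [27, 27, 27, 27, 27, 27, 1]; 7 cycles in total.
With 7 cycles on 163 points, sign = (−1)^{163−7} = +1.

+1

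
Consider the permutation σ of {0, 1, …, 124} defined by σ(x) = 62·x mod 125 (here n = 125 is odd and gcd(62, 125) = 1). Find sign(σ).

-1

Start at x=91: 91 → 17 → 54 → 98 → 76 → 87 → 19 → … (one orbit).
Cycle lengths of π_62 on ℤ/125ℤ: [100, 20, 4, 1]; 4 cycles in total.
Σ(ℓ_i−1) = 125−4 = 121; sign = (−1)^121 = -1.
(62|125)_J = -1 (Zolotarev's lemma cross-check).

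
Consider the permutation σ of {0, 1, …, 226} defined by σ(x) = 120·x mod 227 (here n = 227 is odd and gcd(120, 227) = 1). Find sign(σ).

+1

Orbit of 4 under x↦120x: [4, 26, 169, 77, 160, 132, 177]… (length divides ord_227(120)).
Cycle type of π: 113×2 + 1; total 3 cycles.
n − c = 227 − 3 = 224; sign = (−1)^224 = +1.
Zolotarev: (120|227) = +1, matching the cycle-count sign.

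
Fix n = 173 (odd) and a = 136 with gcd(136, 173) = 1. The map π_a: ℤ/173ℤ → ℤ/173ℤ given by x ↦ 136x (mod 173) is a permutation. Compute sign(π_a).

+1

Start at x=117: 117 → 169 → 148 → 60 → 29 → 138 → 84 → … (one orbit).
π_136 has 5 disjoint cycles with lengths [43, 43, 43, 43, 1] on {0,…,172}.
5 cycles on 173: each ℓ→(−1)^(ℓ−1), product (−1)^168 = +1.
Zolotarev: (136|173) = +1, matching the cycle-count sign.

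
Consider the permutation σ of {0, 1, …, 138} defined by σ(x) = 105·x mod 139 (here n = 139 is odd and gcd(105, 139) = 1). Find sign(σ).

Start at x=138: 138 → 34 → 95 → 106 → 10 → 77 → 23 → … (one orbit).
Cycle lengths of π_105 on ℤ/139ℤ: [46, 46, 46, 1]; 4 cycles in total.
139 − 4 = 135 transpositions; sign(π) = (−1)^135 = -1.

-1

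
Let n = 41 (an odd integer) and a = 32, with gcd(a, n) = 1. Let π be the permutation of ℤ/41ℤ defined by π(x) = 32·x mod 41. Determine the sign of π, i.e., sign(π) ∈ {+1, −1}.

+1

Start at x=40: 40 → 9 → 1 → 32 → 40 (one orbit).
Cycle type of π: 4×10 + 1; total 11 cycles.
Σ(ℓ_i−1) = 41−11 = 30; sign = (−1)^30 = +1.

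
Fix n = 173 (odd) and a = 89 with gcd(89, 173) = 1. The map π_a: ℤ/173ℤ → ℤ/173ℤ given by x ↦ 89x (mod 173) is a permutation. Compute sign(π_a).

Trace 83: π^k(83) = [83, 121, 43, 21, 139, 88, 47] for k=0..6.
The orbit structure of x ↦ 89x mod 173: 3 orbits of sizes [86, 86, 1].
3 cycles on 173: each ℓ→(−1)^(ℓ−1), product (−1)^170 = +1.
Check: (89/173) = +1 by Zolotarev.

+1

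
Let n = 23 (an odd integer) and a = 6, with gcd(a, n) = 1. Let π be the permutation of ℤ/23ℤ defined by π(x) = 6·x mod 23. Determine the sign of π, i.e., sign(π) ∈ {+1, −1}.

Orbit of 9 under x↦6x: [9, 8, 2, 12, 3, 18, 16]… (length divides ord_23(6)).
π_6 has 3 disjoint cycles with lengths [11, 11, 1] on {0,…,22}.
n − c = 23 − 3 = 20; sign = (−1)^20 = +1.

+1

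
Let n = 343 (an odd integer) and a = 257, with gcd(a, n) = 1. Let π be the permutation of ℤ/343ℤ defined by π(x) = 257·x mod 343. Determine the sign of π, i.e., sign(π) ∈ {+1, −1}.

-1

Orbit of 323 under x↦257x: [323, 5, 256, 279, 16, 339, 1]… (length divides ord_343(257)).
π_257 has 4 disjoint cycles with lengths [294, 42, 6, 1] on {0,…,342}.
Σ(ℓ_i−1) = 343−4 = 339; sign = (−1)^339 = -1.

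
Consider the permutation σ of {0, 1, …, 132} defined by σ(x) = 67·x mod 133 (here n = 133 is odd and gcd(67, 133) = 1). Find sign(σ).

Trace 53: π^k(53) = [53, 93, 113, 123, 128, 64, 32] for k=0..6.
π_67 has 10 disjoint cycles with lengths [18, 18, 18, 18, 18, 18, 18, 3, 3, 1] on {0,…,132}.
10 cycles on 133: each ℓ→(−1)^(ℓ−1), product (−1)^123 = -1.
Via Zolotarev, sign(π_{67}) = (67|133) = -1.

-1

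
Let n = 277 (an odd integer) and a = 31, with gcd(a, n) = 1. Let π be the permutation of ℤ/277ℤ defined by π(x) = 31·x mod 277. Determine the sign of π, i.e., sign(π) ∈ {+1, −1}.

Trace 25: π^k(25) = [25, 221, 203, 199, 75, 109, 55] for k=0..6.
Decompose π into cycles: lengths [276, 1] (2 cycles, including the fixed point 0).
2 cycles on 277: each ℓ→(−1)^(ℓ−1), product (−1)^275 = -1.

-1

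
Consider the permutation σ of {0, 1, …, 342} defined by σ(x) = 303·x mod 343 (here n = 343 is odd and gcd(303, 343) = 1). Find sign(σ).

+1

Start at x=324: 324 → 74 → 127 → 65 → 144 → 71 → 247 → … (one orbit).
Decompose π into cycles: lengths [147, 147, 21, 21, 3, 3, 1] (7 cycles, including the fixed point 0).
Σ(ℓ_i−1) = 343−7 = 336; sign = (−1)^336 = +1.
Via Zolotarev, sign(π_{303}) = (303|343) = +1.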